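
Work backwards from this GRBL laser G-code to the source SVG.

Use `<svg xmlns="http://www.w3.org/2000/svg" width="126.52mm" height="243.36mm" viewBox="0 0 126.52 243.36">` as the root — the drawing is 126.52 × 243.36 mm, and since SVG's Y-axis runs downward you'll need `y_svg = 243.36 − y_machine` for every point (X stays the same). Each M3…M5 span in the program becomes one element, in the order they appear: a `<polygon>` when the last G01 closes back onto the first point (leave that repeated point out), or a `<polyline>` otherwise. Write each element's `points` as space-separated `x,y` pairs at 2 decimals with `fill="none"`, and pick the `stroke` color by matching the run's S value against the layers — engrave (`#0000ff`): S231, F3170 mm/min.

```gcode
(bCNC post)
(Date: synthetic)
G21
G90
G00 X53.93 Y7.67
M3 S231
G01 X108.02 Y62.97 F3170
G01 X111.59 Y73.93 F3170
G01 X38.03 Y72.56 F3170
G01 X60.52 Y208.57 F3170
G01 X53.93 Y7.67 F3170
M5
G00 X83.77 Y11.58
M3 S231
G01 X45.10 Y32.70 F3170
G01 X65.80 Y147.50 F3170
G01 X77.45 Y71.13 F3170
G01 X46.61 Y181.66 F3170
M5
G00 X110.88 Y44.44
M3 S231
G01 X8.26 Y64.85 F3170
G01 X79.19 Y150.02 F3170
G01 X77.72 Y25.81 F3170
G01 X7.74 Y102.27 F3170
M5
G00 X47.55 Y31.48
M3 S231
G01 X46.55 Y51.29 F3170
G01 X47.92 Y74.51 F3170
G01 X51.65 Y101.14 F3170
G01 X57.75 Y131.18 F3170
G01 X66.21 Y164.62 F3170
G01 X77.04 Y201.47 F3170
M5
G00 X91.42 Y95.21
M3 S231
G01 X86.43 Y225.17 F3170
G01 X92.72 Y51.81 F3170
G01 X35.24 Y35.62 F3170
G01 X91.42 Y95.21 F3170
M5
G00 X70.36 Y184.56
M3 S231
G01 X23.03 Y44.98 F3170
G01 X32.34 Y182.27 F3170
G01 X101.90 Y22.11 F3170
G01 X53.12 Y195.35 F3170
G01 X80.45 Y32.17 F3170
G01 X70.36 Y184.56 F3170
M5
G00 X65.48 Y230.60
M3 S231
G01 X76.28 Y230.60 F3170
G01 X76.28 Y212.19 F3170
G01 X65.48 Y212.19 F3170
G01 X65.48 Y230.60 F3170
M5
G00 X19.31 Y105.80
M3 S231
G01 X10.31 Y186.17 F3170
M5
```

Machine Y-up, SVG Y-down with viewBox height 243.36, so y_svg = 243.36 − y_machine; X carries over. Every run uses S231, so all elements get stroke `#0000ff` (engrave).

Run 1: The run returns to its start, so emit a `<polygon>` with points (Y-flipped): 53.93,235.69 108.02,180.39 111.59,169.43 38.03,170.80 60.52,34.79.

Run 2: The run is open, so emit a `<polyline>` with points (Y-flipped): 83.77,231.78 45.10,210.66 65.80,95.86 77.45,172.23 46.61,61.70.

Run 3: The run is open, so emit a `<polyline>` with points (Y-flipped): 110.88,198.92 8.26,178.51 79.19,93.34 77.72,217.55 7.74,141.09.

Run 4: The run is open, so emit a `<polyline>` with points (Y-flipped): 47.55,211.88 46.55,192.07 47.92,168.85 51.65,142.22 57.75,112.18 66.21,78.74 77.04,41.89.

Run 5: The run returns to its start, so emit a `<polygon>` with points (Y-flipped): 91.42,148.15 86.43,18.19 92.72,191.55 35.24,207.74.

Run 6: The run returns to its start, so emit a `<polygon>` with points (Y-flipped): 70.36,58.80 23.03,198.38 32.34,61.09 101.90,221.25 53.12,48.01 80.45,211.19.

Run 7: The run returns to its start, so emit a `<polygon>` with points (Y-flipped): 65.48,12.76 76.28,12.76 76.28,31.17 65.48,31.17.

Run 8: The run is open, so emit a `<polyline>` with points (Y-flipped): 19.31,137.56 10.31,57.19.

<svg xmlns="http://www.w3.org/2000/svg" width="126.52mm" height="243.36mm" viewBox="0 0 126.52 243.36">
  <polygon points="53.93,235.69 108.02,180.39 111.59,169.43 38.03,170.80 60.52,34.79" fill="none" stroke="#0000ff"/>
  <polyline points="83.77,231.78 45.10,210.66 65.80,95.86 77.45,172.23 46.61,61.70" fill="none" stroke="#0000ff"/>
  <polyline points="110.88,198.92 8.26,178.51 79.19,93.34 77.72,217.55 7.74,141.09" fill="none" stroke="#0000ff"/>
  <polyline points="47.55,211.88 46.55,192.07 47.92,168.85 51.65,142.22 57.75,112.18 66.21,78.74 77.04,41.89" fill="none" stroke="#0000ff"/>
  <polygon points="91.42,148.15 86.43,18.19 92.72,191.55 35.24,207.74" fill="none" stroke="#0000ff"/>
  <polygon points="70.36,58.80 23.03,198.38 32.34,61.09 101.90,221.25 53.12,48.01 80.45,211.19" fill="none" stroke="#0000ff"/>
  <polygon points="65.48,12.76 76.28,12.76 76.28,31.17 65.48,31.17" fill="none" stroke="#0000ff"/>
  <polyline points="19.31,137.56 10.31,57.19" fill="none" stroke="#0000ff"/>
</svg>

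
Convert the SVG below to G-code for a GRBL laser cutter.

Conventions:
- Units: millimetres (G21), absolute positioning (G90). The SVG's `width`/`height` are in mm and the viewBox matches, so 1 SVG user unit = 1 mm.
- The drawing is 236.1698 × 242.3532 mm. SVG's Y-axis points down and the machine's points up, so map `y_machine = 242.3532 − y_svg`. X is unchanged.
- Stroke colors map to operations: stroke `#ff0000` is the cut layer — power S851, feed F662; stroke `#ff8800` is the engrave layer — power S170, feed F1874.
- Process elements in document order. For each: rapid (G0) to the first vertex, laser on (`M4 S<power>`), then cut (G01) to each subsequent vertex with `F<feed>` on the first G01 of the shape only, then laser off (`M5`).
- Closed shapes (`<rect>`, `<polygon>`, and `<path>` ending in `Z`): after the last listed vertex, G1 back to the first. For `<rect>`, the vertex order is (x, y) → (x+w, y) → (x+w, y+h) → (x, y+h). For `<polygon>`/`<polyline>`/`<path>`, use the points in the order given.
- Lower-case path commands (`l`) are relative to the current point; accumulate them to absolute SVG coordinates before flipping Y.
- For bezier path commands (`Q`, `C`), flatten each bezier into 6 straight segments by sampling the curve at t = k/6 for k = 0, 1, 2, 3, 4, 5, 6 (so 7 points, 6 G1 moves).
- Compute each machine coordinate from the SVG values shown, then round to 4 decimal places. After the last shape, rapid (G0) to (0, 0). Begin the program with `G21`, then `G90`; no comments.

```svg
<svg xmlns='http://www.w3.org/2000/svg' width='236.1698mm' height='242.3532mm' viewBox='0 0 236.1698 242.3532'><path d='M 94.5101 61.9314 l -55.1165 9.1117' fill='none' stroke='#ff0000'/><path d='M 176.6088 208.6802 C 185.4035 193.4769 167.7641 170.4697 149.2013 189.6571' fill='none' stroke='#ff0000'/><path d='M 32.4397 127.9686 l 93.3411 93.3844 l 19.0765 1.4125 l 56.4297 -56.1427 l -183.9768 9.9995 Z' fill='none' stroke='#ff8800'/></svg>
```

1 u = 1 mm; y_m = 242.3532 − y.

[1] `<path>` line segment, #ff0000→cut S851 F662: (94.5101,180.4218) → (39.3936,171.3101)

[2] `<path>` cubic bezier, #ff0000→cut S851 F662: (176.6088,33.6730) → (178.9214,41.6935) → (177.5370,49.6258) → (173.1641,56.0811) → (166.5115,59.6704) → (158.2876,59.0051) → (149.2013,52.6961)

[3] `<path>` closed polygon, #ff8800→engrave S170 F1874: (32.4397,114.3846) → (125.7808,21.0002) → (144.8573,19.5877) → (201.2870,75.7304) → (17.3102,65.7309) → (32.4397,114.3846) (closed)

G21
G90
G0 X94.5101 Y180.4218
M4 S851
G01 X39.3936 Y171.3101 F662
M5
G0 X176.6088 Y33.6730
M4 S851
G01 X178.9214 Y41.6935 F662
G01 X177.5370 Y49.6258
G01 X173.1641 Y56.0811
G01 X166.5115 Y59.6704
G01 X158.2876 Y59.0051
G01 X149.2013 Y52.6961
M5
G0 X32.4397 Y114.3846
M4 S170
G01 X125.7808 Y21.0002 F1874
G01 X144.8573 Y19.5877
G01 X201.2870 Y75.7304
G01 X17.3102 Y65.7309
G01 X32.4397 Y114.3846
M5
G0 X0.0000 Y0.0000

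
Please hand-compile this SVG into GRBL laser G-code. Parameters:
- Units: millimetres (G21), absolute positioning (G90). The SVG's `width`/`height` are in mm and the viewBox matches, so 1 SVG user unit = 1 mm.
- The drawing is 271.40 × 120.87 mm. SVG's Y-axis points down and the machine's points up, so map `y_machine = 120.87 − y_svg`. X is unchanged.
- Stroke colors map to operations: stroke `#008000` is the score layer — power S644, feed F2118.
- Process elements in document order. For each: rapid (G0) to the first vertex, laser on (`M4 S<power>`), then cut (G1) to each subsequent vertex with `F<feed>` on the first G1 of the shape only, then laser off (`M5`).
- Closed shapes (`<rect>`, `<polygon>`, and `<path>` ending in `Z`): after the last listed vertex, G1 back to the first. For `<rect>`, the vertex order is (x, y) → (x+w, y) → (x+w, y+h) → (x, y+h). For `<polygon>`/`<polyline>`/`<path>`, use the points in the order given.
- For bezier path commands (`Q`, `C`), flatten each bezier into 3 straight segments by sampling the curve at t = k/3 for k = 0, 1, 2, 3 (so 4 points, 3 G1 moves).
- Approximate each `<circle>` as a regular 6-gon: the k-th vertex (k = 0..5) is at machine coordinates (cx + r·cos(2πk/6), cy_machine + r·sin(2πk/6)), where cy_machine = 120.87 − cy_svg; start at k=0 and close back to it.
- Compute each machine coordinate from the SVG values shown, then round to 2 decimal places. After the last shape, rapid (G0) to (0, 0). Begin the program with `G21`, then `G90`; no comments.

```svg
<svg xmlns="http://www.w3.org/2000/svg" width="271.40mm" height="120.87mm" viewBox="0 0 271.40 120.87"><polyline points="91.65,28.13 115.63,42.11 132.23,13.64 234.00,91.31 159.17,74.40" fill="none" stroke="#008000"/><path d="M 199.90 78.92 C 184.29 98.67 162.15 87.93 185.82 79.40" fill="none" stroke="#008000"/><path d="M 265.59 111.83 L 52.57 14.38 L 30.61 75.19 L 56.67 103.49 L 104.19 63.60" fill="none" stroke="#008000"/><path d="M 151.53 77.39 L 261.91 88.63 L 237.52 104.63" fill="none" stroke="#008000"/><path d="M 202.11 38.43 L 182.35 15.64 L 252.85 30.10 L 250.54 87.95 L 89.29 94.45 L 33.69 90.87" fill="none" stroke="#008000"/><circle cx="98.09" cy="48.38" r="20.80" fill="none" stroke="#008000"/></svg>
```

1 u = 1 mm; y_m = 120.87 − y.

[1] `<polyline>` open polyline, #008000→score S644 F2118: (91.65,92.74) → (115.63,78.76) → (132.23,107.23) → (234.00,29.56) → (159.17,46.47)

[2] `<path>` cubic bezier, #008000→score S644 F2118: (199.90,41.95) → (184.05,31.15) → (175.48,33.41) → (185.82,41.47)

[3] `<path>` open polyline, #008000→score S644 F2118: (265.59,9.04) → (52.57,106.49) → (30.61,45.68) → (56.67,17.38) → (104.19,57.27)

[4] `<path>` open polyline, #008000→score S644 F2118: (151.53,43.48) → (261.91,32.24) → (237.52,16.24)

[5] `<path>` open polyline, #008000→score S644 F2118: (202.11,82.44) → (182.35,105.23) → (252.85,90.77) → (250.54,32.92) → (89.29,26.42) → (33.69,30.00)

[6] `<circle>` circle, #008000→score S644 F2118: (118.89,72.49) → (108.49,90.50) → (87.69,90.50) → (77.29,72.49) → (87.69,54.48) → (108.49,54.48) → (118.89,72.49) (closed)

G21
G90
G0 X91.65 Y92.74
M4 S644
G1 X115.63 Y78.76 F2118
G1 X132.23 Y107.23
G1 X234.00 Y29.56
G1 X159.17 Y46.47
M5
G0 X199.90 Y41.95
M4 S644
G1 X184.05 Y31.15 F2118
G1 X175.48 Y33.41
G1 X185.82 Y41.47
M5
G0 X265.59 Y9.04
M4 S644
G1 X52.57 Y106.49 F2118
G1 X30.61 Y45.68
G1 X56.67 Y17.38
G1 X104.19 Y57.27
M5
G0 X151.53 Y43.48
M4 S644
G1 X261.91 Y32.24 F2118
G1 X237.52 Y16.24
M5
G0 X202.11 Y82.44
M4 S644
G1 X182.35 Y105.23 F2118
G1 X252.85 Y90.77
G1 X250.54 Y32.92
G1 X89.29 Y26.42
G1 X33.69 Y30.00
M5
G0 X118.89 Y72.49
M4 S644
G1 X108.49 Y90.50 F2118
G1 X87.69 Y90.50
G1 X77.29 Y72.49
G1 X87.69 Y54.48
G1 X108.49 Y54.48
G1 X118.89 Y72.49
M5
G0 X0.00 Y0.00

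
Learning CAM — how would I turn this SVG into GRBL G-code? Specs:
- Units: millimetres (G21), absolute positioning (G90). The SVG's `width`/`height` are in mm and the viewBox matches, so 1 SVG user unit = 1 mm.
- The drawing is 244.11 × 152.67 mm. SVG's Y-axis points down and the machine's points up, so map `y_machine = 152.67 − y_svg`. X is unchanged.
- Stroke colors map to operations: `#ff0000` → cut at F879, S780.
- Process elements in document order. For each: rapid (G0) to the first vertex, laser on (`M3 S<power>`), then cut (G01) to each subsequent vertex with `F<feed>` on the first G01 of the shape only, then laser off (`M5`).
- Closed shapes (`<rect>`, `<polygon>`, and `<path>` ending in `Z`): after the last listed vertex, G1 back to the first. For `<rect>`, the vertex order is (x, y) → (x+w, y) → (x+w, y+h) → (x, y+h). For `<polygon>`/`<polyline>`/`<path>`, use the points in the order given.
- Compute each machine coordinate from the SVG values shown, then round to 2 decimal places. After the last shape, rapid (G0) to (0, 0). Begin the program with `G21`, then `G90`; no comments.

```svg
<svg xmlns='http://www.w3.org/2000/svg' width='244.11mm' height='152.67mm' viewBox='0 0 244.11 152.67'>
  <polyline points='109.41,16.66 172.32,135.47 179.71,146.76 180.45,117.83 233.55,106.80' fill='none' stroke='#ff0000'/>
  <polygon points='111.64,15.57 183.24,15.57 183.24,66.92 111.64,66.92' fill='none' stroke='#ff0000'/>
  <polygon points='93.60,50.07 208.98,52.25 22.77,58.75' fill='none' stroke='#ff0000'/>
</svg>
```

G21
G90
G0 X109.41 Y136.01
M3 S780
G01 X172.32 Y17.20 F879
G01 X179.71 Y5.91
G01 X180.45 Y34.84
G01 X233.55 Y45.87
M5
G0 X111.64 Y137.10
M3 S780
G01 X183.24 Y137.10 F879
G01 X183.24 Y85.75
G01 X111.64 Y85.75
G01 X111.64 Y137.10
M5
G0 X93.60 Y102.60
M3 S780
G01 X208.98 Y100.42 F879
G01 X22.77 Y93.92
G01 X93.60 Y102.60
M5
G0 X0.00 Y0.00

1 u = 1 mm; y_m = 152.67 − y.

[1] `<polyline>` open polyline, #ff0000→cut S780 F879: (109.41,136.01) → (172.32,17.20) → (179.71,5.91) → (180.45,34.84) → (233.55,45.87)

[2] `<polygon>` rectangle, #ff0000→cut S780 F879: (111.64,137.10) → (183.24,137.10) → (183.24,85.75) → (111.64,85.75) → (111.64,137.10) (closed)

[3] `<polygon>` closed polygon, #ff0000→cut S780 F879: (93.60,102.60) → (208.98,100.42) → (22.77,93.92) → (93.60,102.60) (closed)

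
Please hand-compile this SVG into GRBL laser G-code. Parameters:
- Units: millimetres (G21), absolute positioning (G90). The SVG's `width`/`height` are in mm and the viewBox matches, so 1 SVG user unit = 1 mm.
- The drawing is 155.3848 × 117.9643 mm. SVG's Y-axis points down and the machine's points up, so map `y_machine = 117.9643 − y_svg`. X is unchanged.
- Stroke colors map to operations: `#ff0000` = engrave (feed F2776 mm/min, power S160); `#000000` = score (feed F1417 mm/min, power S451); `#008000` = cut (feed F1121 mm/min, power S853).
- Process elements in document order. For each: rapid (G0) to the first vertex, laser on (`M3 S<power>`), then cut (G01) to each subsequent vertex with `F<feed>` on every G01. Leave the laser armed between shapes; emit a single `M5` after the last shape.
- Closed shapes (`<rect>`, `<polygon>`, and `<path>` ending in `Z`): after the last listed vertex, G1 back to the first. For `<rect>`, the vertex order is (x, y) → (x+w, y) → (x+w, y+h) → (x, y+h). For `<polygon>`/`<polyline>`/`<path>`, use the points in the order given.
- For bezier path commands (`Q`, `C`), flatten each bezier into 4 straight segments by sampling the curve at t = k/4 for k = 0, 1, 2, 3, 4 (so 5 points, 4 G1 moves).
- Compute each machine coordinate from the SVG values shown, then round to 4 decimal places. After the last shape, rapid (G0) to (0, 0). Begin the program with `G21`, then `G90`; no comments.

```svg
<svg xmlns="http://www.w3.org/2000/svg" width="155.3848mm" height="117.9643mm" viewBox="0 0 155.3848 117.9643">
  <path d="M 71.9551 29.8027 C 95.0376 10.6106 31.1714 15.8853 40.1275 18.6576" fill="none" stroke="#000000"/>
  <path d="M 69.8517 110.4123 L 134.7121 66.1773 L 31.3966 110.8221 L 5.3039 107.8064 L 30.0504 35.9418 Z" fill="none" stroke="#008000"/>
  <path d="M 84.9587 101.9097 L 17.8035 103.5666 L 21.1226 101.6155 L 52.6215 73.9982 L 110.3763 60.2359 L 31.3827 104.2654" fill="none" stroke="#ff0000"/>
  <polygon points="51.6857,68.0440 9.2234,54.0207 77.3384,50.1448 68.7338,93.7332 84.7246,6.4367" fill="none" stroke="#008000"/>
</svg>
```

G21
G90
G0 X71.9551 Y88.1616
M3 S451
G01 X75.4605 Y98.3895 F1417
G01 X61.3387 Y101.9708 F1417
G01 X44.5682 Y101.4337 F1417
G01 X40.1275 Y99.3067 F1417
G0 X69.8517 Y7.5520
M3 S853
G01 X134.7121 Y51.7870 F1121
G01 X31.3966 Y7.1422 F1121
G01 X5.3039 Y10.1579 F1121
G01 X30.0504 Y82.0225 F1121
G01 X69.8517 Y7.5520 F1121
G0 X84.9587 Y16.0546
M3 S160
G01 X17.8035 Y14.3977 F2776
G01 X21.1226 Y16.3488 F2776
G01 X52.6215 Y43.9661 F2776
G01 X110.3763 Y57.7284 F2776
G01 X31.3827 Y13.6989 F2776
G0 X51.6857 Y49.9203
M3 S853
G01 X9.2234 Y63.9436 F1121
G01 X77.3384 Y67.8195 F1121
G01 X68.7338 Y24.2311 F1121
G01 X84.7246 Y111.5276 F1121
G01 X51.6857 Y49.9203 F1121
M5
G0 X0.0000 Y0.0000

viewBox `0 0 155.3848 117.9643` with mm width/height → 1 unit = 1 mm. Flip: y_m = 117.9643 − y_svg.

**Shape 1** — `<path>` cubic bezier, stroke `#000000` → score (S451, F1417). Control points (SVG): P0=(71.9551,29.8027), P1=(95.0376,10.6106), P2=(31.1714,15.8853), P3=(40.1275,18.6576); sampled at t=k/4. Machine vertices: (71.9551,88.1616) → (75.4605,98.3895) → (61.3387,101.9708) → (44.5682,101.4337) → (40.1275,99.3067). Open path.

**Shape 2** — `<path>` closed polygon, stroke `#008000` → cut (S853, F1121). Machine vertices: (69.8517,7.5520) → (134.7121,51.7870) → (31.3966,7.1422) → (5.3039,10.1579) → (30.0504,82.0225) → (69.8517,7.5520). Closed: final G1 returns to the first vertex.

**Shape 3** — `<path>` open polyline, stroke `#ff0000` → engrave (S160, F2776). Machine vertices: (84.9587,16.0546) → (17.8035,14.3977) → (21.1226,16.3488) → (52.6215,43.9661) → (110.3763,57.7284) → (31.3827,13.6989). Open path.

**Shape 4** — `<polygon>` closed polygon, stroke `#008000` → cut (S853, F1121). Machine vertices: (51.6857,49.9203) → (9.2234,63.9436) → (77.3384,67.8195) → (68.7338,24.2311) → (84.7246,111.5276) → (51.6857,49.9203). Closed: final G1 returns to the first vertex.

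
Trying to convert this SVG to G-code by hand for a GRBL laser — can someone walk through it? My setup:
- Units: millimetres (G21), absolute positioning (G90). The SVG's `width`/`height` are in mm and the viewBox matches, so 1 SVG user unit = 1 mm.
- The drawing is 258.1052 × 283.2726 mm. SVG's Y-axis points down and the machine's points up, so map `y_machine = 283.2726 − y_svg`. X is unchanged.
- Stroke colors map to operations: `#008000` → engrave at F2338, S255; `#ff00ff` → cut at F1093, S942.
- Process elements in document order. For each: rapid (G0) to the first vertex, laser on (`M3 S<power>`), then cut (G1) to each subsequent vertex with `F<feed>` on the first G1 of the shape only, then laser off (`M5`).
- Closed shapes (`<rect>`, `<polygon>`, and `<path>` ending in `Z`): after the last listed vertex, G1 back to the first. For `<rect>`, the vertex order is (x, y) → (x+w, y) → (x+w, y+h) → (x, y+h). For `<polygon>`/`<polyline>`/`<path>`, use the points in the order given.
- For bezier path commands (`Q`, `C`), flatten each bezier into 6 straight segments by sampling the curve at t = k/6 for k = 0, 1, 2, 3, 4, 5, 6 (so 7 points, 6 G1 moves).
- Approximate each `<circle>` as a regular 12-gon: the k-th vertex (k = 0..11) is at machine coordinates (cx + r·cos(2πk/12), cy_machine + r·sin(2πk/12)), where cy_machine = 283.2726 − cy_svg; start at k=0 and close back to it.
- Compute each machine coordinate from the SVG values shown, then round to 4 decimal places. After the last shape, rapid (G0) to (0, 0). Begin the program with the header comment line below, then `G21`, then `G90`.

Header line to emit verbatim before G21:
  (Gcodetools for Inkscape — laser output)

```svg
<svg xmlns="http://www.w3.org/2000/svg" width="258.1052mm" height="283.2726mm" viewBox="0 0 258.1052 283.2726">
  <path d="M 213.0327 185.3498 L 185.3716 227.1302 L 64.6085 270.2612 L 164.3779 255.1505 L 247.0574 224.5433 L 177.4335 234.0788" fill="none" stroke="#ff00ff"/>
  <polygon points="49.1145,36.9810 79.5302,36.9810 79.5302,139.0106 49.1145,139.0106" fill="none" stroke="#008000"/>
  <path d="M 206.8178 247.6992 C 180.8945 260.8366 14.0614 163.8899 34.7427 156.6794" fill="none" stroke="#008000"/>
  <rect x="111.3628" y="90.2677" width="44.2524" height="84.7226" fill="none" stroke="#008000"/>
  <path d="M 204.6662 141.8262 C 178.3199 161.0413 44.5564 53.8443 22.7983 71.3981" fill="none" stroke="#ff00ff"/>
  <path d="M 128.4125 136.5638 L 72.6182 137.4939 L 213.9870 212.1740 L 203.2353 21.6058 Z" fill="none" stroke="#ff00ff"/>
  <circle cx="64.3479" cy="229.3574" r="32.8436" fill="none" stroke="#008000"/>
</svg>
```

Since the viewBox matches the mm dimensions, user units are millimetres directly. The only transform is the Y-flip y_m = 283.2726 − y_svg.

Shape 1 is a open polyline drawn with `<path>`. Its stroke #ff00ff means cut at S942, F1093. After flipping Y the toolpath is (213.0327,97.9228) → (185.3716,56.1424) → (64.6085,13.0114) → (164.3779,28.1221) → (247.0574,58.7293) → (177.4335,49.1938).

Shape 2 is a rectangle drawn with `<polygon>`. Its stroke #008000 means engrave at S255, F2338. After flipping Y the toolpath is (49.1145,246.2916) → (79.5302,246.2916) → (79.5302,144.2620) → (49.1145,144.2620) → (49.1145,246.2916), returning to the start.

Shape 3 is a cubic bezier drawn with `<path>`. Its stroke #008000 means engrave at S255, F2338. After flipping Y the toolpath is (206.8178,35.5734) → (183.6341,37.2533) → (146.0884,51.7299) → (103.3035,73.4528) → (64.4023,96.8714) → (38.5078,116.4350) → (34.7427,126.5932).

Shape 4 is a rectangle drawn with `<rect>`. Its stroke #008000 means engrave at S255, F2338. After flipping Y the toolpath is (111.3628,193.0049) → (155.6152,193.0049) → (155.6152,108.2823) → (111.3628,108.2823) → (111.3628,193.0049), returning to the start.

Shape 5 is a cubic bezier drawn with `<path>`. Its stroke #ff00ff means cut at S942, F1093. After flipping Y the toolpath is (204.6662,141.4464) → (183.5575,141.2104) → (150.6409,155.0663) → (112.0117,176.0375) → (73.7648,197.1470) → (41.9953,211.4183) → (22.7983,211.8745).

Shape 6 is a closed polygon drawn with `<path>`. Its stroke #ff00ff means cut at S942, F1093. After flipping Y the toolpath is (128.4125,146.7088) → (72.6182,145.7787) → (213.9870,71.0986) → (203.2353,261.6668) → (128.4125,146.7088), returning to the start.

Shape 7 is a circle drawn with `<circle>`. Its stroke #008000 means engrave at S255, F2338. After flipping Y the toolpath is (97.1915,53.9152) → (92.7913,70.3370) → (80.7697,82.3586) → (64.3479,86.7588) → (47.9261,82.3586) → (35.9045,70.3370) → (31.5043,53.9152) → (35.9045,37.4934) → (47.9261,25.4718) → (64.3479,21.0716) → (80.7697,25.4718) → (92.7913,37.4934) → (97.1915,53.9152), returning to the start.

(Gcodetools for Inkscape — laser output)
G21
G90
G0 X213.0327 Y97.9228
M3 S942
G1 X185.3716 Y56.1424 F1093
G1 X64.6085 Y13.0114
G1 X164.3779 Y28.1221
G1 X247.0574 Y58.7293
G1 X177.4335 Y49.1938
M5
G0 X49.1145 Y246.2916
M3 S255
G1 X79.5302 Y246.2916 F2338
G1 X79.5302 Y144.2620
G1 X49.1145 Y144.2620
G1 X49.1145 Y246.2916
M5
G0 X206.8178 Y35.5734
M3 S255
G1 X183.6341 Y37.2533 F2338
G1 X146.0884 Y51.7299
G1 X103.3035 Y73.4528
G1 X64.4023 Y96.8714
G1 X38.5078 Y116.4350
G1 X34.7427 Y126.5932
M5
G0 X111.3628 Y193.0049
M3 S255
G1 X155.6152 Y193.0049 F2338
G1 X155.6152 Y108.2823
G1 X111.3628 Y108.2823
G1 X111.3628 Y193.0049
M5
G0 X204.6662 Y141.4464
M3 S942
G1 X183.5575 Y141.2104 F1093
G1 X150.6409 Y155.0663
G1 X112.0117 Y176.0375
G1 X73.7648 Y197.1470
G1 X41.9953 Y211.4183
G1 X22.7983 Y211.8745
M5
G0 X128.4125 Y146.7088
M3 S942
G1 X72.6182 Y145.7787 F1093
G1 X213.9870 Y71.0986
G1 X203.2353 Y261.6668
G1 X128.4125 Y146.7088
M5
G0 X97.1915 Y53.9152
M3 S255
G1 X92.7913 Y70.3370 F2338
G1 X80.7697 Y82.3586
G1 X64.3479 Y86.7588
G1 X47.9261 Y82.3586
G1 X35.9045 Y70.3370
G1 X31.5043 Y53.9152
G1 X35.9045 Y37.4934
G1 X47.9261 Y25.4718
G1 X64.3479 Y21.0716
G1 X80.7697 Y25.4718
G1 X92.7913 Y37.4934
G1 X97.1915 Y53.9152
M5
G0 X0.0000 Y0.0000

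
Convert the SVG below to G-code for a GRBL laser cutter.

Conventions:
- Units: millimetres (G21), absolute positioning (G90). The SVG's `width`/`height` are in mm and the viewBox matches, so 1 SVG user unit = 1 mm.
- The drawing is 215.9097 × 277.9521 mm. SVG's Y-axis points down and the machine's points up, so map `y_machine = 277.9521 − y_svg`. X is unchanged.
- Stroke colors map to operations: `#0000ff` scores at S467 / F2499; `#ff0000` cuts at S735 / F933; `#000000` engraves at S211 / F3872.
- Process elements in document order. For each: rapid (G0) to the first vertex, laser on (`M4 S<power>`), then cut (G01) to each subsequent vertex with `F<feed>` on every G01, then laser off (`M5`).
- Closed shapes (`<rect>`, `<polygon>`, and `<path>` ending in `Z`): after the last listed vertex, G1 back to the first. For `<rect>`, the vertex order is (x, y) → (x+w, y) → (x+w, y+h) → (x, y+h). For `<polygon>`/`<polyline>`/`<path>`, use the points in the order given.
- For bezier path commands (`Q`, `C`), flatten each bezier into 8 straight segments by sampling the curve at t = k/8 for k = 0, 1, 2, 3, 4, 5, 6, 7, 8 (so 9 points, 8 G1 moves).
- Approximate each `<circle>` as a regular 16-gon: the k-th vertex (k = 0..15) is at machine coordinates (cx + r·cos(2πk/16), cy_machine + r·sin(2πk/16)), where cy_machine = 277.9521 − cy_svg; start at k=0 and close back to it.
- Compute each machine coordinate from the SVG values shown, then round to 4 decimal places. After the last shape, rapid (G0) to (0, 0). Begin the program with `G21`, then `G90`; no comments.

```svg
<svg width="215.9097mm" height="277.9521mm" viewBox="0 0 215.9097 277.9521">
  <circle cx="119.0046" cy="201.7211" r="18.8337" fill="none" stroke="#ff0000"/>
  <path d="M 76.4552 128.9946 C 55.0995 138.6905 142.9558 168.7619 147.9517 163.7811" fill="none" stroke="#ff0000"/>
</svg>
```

G21
G90
G0 X137.8383 Y76.2310
M4 S735
G01 X136.4047 Y83.4383 F933
G01 X132.3220 Y89.5484 F933
G01 X126.2119 Y93.6311 F933
G01 X119.0046 Y95.0647 F933
G01 X111.7973 Y93.6311 F933
G01 X105.6872 Y89.5484 F933
G01 X101.6045 Y83.4383 F933
G01 X100.1709 Y76.2310 F933
G01 X101.6045 Y69.0237 F933
G01 X105.6872 Y62.9136 F933
G01 X111.7973 Y58.8309 F933
G01 X119.0046 Y57.3973 F933
G01 X126.2119 Y58.8309 F933
G01 X132.3220 Y62.9136 F933
G01 X136.4047 Y69.0237 F933
G01 X137.8383 Y76.2310 F933
M5
G0 X76.4552 Y148.9575
M4 S735
G01 X73.1910 Y144.4747 F933
G01 X77.9145 Y138.7312 F933
G01 X88.3750 Y132.3766 F933
G01 X102.3216 Y126.0605 F933
G01 X117.5034 Y120.4323 F933
G01 X131.6696 Y116.1416 F933
G01 X142.5693 Y113.8380 F933
G01 X147.9517 Y114.1710 F933
M5
G0 X0.0000 Y0.0000

viewBox `0 0 215.9097 277.9521` with mm width/height → 1 unit = 1 mm. Flip: y_m = 277.9521 − y_svg.

**Shape 1** — `<circle>` circle, stroke `#ff0000` → cut (S735, F933). Machine vertices: (137.8383,76.2310) → (136.4047,83.4383) → (132.3220,89.5484) → (126.2119,93.6311) → (119.0046,95.0647) → (111.7973,93.6311) → (105.6872,89.5484) → (101.6045,83.4383) → (100.1709,76.2310) → (101.6045,69.0237) → (105.6872,62.9136) → (111.7973,58.8309) → (119.0046,57.3973) → (126.2119,58.8309) → (132.3220,62.9136) → (136.4047,69.0237) → (137.8383,76.2310). Closed: final G1 returns to the first vertex.

**Shape 2** — `<path>` cubic bezier, stroke `#ff0000` → cut (S735, F933). Control points (SVG): P0=(76.4552,128.9946), P1=(55.0995,138.6905), P2=(142.9558,168.7619), P3=(147.9517,163.7811); sampled at t=k/8. Machine vertices: (76.4552,148.9575) → (73.1910,144.4747) → (77.9145,138.7312) → (88.3750,132.3766) → (102.3216,126.0605) → (117.5034,120.4323) → (131.6696,116.1416) → (142.5693,113.8380) → (147.9517,114.1710). Open path.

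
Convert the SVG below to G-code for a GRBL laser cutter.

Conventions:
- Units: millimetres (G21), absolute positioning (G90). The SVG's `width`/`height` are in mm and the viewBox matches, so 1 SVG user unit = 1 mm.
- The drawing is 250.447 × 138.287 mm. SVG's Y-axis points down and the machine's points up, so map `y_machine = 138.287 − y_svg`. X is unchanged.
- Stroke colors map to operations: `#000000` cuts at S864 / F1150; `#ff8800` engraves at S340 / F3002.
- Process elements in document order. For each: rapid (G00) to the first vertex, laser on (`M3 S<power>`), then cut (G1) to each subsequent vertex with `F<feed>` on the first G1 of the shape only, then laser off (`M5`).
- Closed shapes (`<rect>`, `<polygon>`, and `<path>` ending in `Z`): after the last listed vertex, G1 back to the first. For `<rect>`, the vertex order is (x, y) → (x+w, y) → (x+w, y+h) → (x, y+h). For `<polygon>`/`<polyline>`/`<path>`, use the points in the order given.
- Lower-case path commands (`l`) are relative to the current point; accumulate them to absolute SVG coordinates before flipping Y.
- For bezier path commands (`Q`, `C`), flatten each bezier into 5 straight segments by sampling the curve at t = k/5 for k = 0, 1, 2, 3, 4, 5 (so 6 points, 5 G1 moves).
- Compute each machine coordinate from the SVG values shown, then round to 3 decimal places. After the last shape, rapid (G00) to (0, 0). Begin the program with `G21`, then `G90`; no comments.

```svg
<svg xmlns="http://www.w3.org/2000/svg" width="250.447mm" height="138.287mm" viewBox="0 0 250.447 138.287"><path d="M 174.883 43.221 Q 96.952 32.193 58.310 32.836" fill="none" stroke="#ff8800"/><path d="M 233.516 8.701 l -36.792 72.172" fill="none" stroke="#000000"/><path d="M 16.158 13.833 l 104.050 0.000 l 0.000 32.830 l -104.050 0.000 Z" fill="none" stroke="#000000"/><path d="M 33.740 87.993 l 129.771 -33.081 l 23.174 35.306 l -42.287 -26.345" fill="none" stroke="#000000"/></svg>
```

1 u = 1 mm; y_m = 138.287 − y.

[1] `<path>` quadratic bezier, #ff8800→engrave S340 F3002: (174.883,95.066) → (145.282,99.010) → (118.824,102.021) → (95.510,104.098) → (75.338,105.241) → (58.310,105.451)

[2] `<path>` line segment, #000000→cut S864 F1150: (233.516,129.586) → (196.724,57.414)

[3] `<path>` rectangle, #000000→cut S864 F1150: (16.158,124.454) → (120.208,124.454) → (120.208,91.624) → (16.158,91.624) → (16.158,124.454) (closed)

[4] `<path>` open polyline, #000000→cut S864 F1150: (33.740,50.294) → (163.511,83.375) → (186.685,48.069) → (144.398,74.414)

G21
G90
G00 X174.883 Y95.066
M3 S340
G1 X145.282 Y99.010 F3002
G1 X118.824 Y102.021
G1 X95.510 Y104.098
G1 X75.338 Y105.241
G1 X58.310 Y105.451
M5
G00 X233.516 Y129.586
M3 S864
G1 X196.724 Y57.414 F1150
M5
G00 X16.158 Y124.454
M3 S864
G1 X120.208 Y124.454 F1150
G1 X120.208 Y91.624
G1 X16.158 Y91.624
G1 X16.158 Y124.454
M5
G00 X33.740 Y50.294
M3 S864
G1 X163.511 Y83.375 F1150
G1 X186.685 Y48.069
G1 X144.398 Y74.414
M5
G00 X0.000 Y0.000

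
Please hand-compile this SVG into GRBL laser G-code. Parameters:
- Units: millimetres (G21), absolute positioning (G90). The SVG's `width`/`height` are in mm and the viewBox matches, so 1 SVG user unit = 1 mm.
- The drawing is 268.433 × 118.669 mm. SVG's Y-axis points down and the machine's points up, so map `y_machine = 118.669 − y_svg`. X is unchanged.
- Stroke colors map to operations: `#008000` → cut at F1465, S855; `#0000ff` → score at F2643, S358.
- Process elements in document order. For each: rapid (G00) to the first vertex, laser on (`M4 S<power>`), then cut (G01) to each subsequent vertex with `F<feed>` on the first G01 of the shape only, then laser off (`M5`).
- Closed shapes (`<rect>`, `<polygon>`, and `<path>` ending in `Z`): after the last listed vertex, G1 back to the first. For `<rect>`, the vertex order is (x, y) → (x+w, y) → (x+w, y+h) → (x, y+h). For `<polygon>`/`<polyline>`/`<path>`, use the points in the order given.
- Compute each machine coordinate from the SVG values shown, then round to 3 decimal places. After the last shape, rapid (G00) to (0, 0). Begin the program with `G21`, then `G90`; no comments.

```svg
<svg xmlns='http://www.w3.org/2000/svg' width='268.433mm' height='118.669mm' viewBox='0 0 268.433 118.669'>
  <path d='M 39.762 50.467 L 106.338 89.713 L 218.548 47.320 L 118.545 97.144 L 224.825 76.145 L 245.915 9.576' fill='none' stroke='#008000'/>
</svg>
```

1 u = 1 mm; y_m = 118.669 − y.

[1] `<path>` open polyline, #008000→cut S855 F1465: (39.762,68.202) → (106.338,28.956) → (218.548,71.349) → (118.545,21.525) → (224.825,42.524) → (245.915,109.093)

G21
G90
G00 X39.762 Y68.202
M4 S855
G01 X106.338 Y28.956 F1465
G01 X218.548 Y71.349
G01 X118.545 Y21.525
G01 X224.825 Y42.524
G01 X245.915 Y109.093
M5
G00 X0.000 Y0.000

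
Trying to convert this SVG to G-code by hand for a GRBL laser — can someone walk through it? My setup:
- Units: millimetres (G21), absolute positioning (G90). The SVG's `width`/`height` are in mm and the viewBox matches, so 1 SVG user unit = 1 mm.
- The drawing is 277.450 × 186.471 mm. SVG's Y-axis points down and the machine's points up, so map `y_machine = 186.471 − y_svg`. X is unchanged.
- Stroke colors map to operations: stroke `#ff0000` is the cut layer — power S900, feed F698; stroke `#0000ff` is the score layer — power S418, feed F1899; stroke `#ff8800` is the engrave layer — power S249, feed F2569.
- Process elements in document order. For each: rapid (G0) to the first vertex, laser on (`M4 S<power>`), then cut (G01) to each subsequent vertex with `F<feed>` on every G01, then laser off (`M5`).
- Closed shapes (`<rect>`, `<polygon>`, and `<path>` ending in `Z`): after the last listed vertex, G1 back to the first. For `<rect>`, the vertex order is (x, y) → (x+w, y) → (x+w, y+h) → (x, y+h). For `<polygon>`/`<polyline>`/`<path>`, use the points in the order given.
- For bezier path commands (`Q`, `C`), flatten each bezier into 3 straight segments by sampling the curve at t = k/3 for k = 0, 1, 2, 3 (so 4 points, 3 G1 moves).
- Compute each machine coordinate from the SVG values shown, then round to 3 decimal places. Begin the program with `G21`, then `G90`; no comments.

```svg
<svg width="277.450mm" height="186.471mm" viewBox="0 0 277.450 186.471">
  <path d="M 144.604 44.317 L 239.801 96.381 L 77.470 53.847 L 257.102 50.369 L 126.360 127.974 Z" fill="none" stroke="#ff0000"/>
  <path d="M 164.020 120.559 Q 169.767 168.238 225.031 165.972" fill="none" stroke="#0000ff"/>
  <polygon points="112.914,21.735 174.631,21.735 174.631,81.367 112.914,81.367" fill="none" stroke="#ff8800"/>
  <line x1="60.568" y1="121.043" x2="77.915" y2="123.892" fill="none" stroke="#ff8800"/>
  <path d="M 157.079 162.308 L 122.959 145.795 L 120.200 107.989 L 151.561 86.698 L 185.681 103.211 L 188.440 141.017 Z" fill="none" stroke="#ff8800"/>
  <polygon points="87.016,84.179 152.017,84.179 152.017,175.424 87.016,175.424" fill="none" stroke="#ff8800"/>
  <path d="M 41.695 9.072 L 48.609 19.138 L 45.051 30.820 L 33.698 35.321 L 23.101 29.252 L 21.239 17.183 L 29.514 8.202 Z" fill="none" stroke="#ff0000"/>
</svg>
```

viewBox `0 0 277.450 186.471` with mm width/height → 1 unit = 1 mm. Flip: y_m = 186.471 − y_svg.

**Shape 1** — `<path>` closed polygon, stroke `#ff0000` → cut (S900, F698). Machine vertices: (144.604,142.154) → (239.801,90.090) → (77.470,132.624) → (257.102,136.102) → (126.360,58.497) → (144.604,142.154). Closed: final G1 returns to the first vertex.

**Shape 2** — `<path>` quadratic bezier, stroke `#0000ff` → score (S418, F1899). Control points (SVG): P0=(164.020,120.559), P1=(169.767,168.238), P2=(225.031,165.972); sampled at t=k/3. Machine vertices: (164.020,65.912) → (173.353,39.675) → (193.690,24.538) → (225.031,20.499). Open path.

**Shape 3** — `<polygon>` rectangle, stroke `#ff8800` → engrave (S249, F2569). Machine vertices: (112.914,164.736) → (174.631,164.736) → (174.631,105.104) → (112.914,105.104) → (112.914,164.736). Closed: final G1 returns to the first vertex.

**Shape 4** — `<line>` line segment, stroke `#ff8800` → engrave (S249, F2569). Machine vertices: (60.568,65.428) → (77.915,62.579). Open path.

**Shape 5** — `<path>` regular polygon, stroke `#ff8800` → engrave (S249, F2569). Machine vertices: (157.079,24.163) → (122.959,40.676) → (120.200,78.482) → (151.561,99.773) → (185.681,83.260) → (188.440,45.454) → (157.079,24.163). Closed: final G1 returns to the first vertex.

**Shape 6** — `<polygon>` rectangle, stroke `#ff8800` → engrave (S249, F2569). Machine vertices: (87.016,102.292) → (152.017,102.292) → (152.017,11.047) → (87.016,11.047) → (87.016,102.292). Closed: final G1 returns to the first vertex.

**Shape 7** — `<path>` regular polygon, stroke `#ff0000` → cut (S900, F698). Machine vertices: (41.695,177.399) → (48.609,167.333) → (45.051,155.651) → (33.698,151.150) → (23.101,157.219) → (21.239,169.288) → (29.514,178.269) → (41.695,177.399). Closed: final G1 returns to the first vertex.

G21
G90
G0 X144.604 Y142.154
M4 S900
G01 X239.801 Y90.090 F698
G01 X77.470 Y132.624 F698
G01 X257.102 Y136.102 F698
G01 X126.360 Y58.497 F698
G01 X144.604 Y142.154 F698
M5
G0 X164.020 Y65.912
M4 S418
G01 X173.353 Y39.675 F1899
G01 X193.690 Y24.538 F1899
G01 X225.031 Y20.499 F1899
M5
G0 X112.914 Y164.736
M4 S249
G01 X174.631 Y164.736 F2569
G01 X174.631 Y105.104 F2569
G01 X112.914 Y105.104 F2569
G01 X112.914 Y164.736 F2569
M5
G0 X60.568 Y65.428
M4 S249
G01 X77.915 Y62.579 F2569
M5
G0 X157.079 Y24.163
M4 S249
G01 X122.959 Y40.676 F2569
G01 X120.200 Y78.482 F2569
G01 X151.561 Y99.773 F2569
G01 X185.681 Y83.260 F2569
G01 X188.440 Y45.454 F2569
G01 X157.079 Y24.163 F2569
M5
G0 X87.016 Y102.292
M4 S249
G01 X152.017 Y102.292 F2569
G01 X152.017 Y11.047 F2569
G01 X87.016 Y11.047 F2569
G01 X87.016 Y102.292 F2569
M5
G0 X41.695 Y177.399
M4 S900
G01 X48.609 Y167.333 F698
G01 X45.051 Y155.651 F698
G01 X33.698 Y151.150 F698
G01 X23.101 Y157.219 F698
G01 X21.239 Y169.288 F698
G01 X29.514 Y178.269 F698
G01 X41.695 Y177.399 F698
M5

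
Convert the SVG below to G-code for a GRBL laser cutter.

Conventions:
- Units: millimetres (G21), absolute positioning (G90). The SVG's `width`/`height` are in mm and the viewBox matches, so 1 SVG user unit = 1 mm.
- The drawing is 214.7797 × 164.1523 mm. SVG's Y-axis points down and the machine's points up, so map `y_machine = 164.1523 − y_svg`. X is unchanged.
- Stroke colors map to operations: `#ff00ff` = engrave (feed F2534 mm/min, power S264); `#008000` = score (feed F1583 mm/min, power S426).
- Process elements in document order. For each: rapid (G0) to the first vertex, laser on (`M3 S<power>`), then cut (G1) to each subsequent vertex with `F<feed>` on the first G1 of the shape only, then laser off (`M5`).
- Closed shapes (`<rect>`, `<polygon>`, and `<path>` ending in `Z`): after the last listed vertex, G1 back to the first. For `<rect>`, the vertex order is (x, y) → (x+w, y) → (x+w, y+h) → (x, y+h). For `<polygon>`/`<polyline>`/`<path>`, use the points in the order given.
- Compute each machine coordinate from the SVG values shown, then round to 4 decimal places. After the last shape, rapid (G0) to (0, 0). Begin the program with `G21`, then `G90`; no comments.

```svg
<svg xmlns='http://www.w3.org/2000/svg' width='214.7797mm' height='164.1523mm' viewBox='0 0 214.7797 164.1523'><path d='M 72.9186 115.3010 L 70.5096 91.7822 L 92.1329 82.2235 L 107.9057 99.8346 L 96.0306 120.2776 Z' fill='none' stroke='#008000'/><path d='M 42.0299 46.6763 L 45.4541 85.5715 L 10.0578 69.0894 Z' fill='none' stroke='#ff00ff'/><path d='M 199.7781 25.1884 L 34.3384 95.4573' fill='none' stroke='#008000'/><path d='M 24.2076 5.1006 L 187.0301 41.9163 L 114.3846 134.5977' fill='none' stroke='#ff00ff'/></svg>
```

G21
G90
G0 X72.9186 Y48.8513
M3 S426
G1 X70.5096 Y72.3701 F1583
G1 X92.1329 Y81.9288
G1 X107.9057 Y64.3177
G1 X96.0306 Y43.8747
G1 X72.9186 Y48.8513
M5
G0 X42.0299 Y117.4760
M3 S264
G1 X45.4541 Y78.5808 F2534
G1 X10.0578 Y95.0629
G1 X42.0299 Y117.4760
M5
G0 X199.7781 Y138.9639
M3 S426
G1 X34.3384 Y68.6950 F1583
M5
G0 X24.2076 Y159.0517
M3 S264
G1 X187.0301 Y122.2360 F2534
G1 X114.3846 Y29.5546
M5
G0 X0.0000 Y0.0000

viewBox `0 0 214.7797 164.1523` with mm width/height → 1 unit = 1 mm. Flip: y_m = 164.1523 − y_svg.

**Shape 1** — `<path>` regular polygon, stroke `#008000` → score (S426, F1583). Machine vertices: (72.9186,48.8513) → (70.5096,72.3701) → (92.1329,81.9288) → (107.9057,64.3177) → (96.0306,43.8747) → (72.9186,48.8513). Closed: final G1 returns to the first vertex.

**Shape 2** — `<path>` regular polygon, stroke `#ff00ff` → engrave (S264, F2534). Machine vertices: (42.0299,117.4760) → (45.4541,78.5808) → (10.0578,95.0629) → (42.0299,117.4760). Closed: final G1 returns to the first vertex.

**Shape 3** — `<path>` line segment, stroke `#008000` → score (S426, F1583). Machine vertices: (199.7781,138.9639) → (34.3384,68.6950). Open path.

**Shape 4** — `<path>` open polyline, stroke `#ff00ff` → engrave (S264, F2534). Machine vertices: (24.2076,159.0517) → (187.0301,122.2360) → (114.3846,29.5546). Open path.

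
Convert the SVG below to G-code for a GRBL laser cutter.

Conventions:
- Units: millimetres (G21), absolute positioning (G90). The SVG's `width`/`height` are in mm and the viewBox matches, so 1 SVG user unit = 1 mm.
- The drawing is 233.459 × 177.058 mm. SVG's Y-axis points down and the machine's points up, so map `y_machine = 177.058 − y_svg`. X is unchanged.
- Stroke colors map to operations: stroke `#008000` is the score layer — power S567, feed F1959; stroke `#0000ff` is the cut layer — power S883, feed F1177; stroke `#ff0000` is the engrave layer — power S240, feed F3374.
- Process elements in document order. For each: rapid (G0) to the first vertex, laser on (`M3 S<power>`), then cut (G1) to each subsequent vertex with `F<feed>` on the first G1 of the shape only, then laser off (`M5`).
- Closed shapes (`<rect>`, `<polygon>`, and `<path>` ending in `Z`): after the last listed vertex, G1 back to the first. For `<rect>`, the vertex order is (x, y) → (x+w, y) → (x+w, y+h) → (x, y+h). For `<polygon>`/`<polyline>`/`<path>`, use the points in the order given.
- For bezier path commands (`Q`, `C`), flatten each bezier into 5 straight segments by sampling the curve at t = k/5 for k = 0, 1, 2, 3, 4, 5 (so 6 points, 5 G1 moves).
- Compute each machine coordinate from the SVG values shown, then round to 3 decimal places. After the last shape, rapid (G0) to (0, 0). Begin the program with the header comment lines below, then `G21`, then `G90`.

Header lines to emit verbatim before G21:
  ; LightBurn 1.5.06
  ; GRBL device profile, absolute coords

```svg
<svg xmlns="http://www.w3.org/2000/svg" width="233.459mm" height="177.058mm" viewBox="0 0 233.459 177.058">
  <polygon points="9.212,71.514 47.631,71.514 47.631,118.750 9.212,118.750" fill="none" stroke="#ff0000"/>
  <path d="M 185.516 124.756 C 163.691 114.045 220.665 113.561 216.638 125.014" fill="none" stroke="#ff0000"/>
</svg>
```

; LightBurn 1.5.06
; GRBL device profile, absolute coords
G21
G90
G0 X9.212 Y105.544
M3 S240
G1 X47.631 Y105.544 F3374
G1 X47.631 Y58.308
G1 X9.212 Y58.308
G1 X9.212 Y105.544
M5
G0 X185.516 Y52.302
M3 S240
G1 X180.758 Y57.488 F3374
G1 X188.202 Y60.137
G1 X201.137 Y60.167
G1 X212.852 Y57.497
G1 X216.638 Y52.044
M5
G0 X0.000 Y0.000

Since the viewBox matches the mm dimensions, user units are millimetres directly. The only transform is the Y-flip y_m = 177.058 − y_svg.

Shape 1 is a rectangle drawn with `<polygon>`. Its stroke #ff0000 means engrave at S240, F3374. After flipping Y the toolpath is (9.212,105.544) → (47.631,105.544) → (47.631,58.308) → (9.212,58.308) → (9.212,105.544), returning to the start.

Shape 2 is a cubic bezier drawn with `<path>`. Its stroke #ff0000 means engrave at S240, F3374. After flipping Y the toolpath is (185.516,52.302) → (180.758,57.488) → (188.202,60.137) → (201.137,60.167) → (212.852,57.497) → (216.638,52.044).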